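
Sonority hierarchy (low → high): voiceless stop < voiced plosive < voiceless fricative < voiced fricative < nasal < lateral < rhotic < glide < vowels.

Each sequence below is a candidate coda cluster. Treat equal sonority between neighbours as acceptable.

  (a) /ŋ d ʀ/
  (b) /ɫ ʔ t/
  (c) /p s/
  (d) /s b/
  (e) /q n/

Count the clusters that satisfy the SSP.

(a) 5-2-7 → violates
(b) 6-1-1 → obeys
(c) 1-3 → violates
(d) 3-2 → obeys
(e) 1-5 → violates

2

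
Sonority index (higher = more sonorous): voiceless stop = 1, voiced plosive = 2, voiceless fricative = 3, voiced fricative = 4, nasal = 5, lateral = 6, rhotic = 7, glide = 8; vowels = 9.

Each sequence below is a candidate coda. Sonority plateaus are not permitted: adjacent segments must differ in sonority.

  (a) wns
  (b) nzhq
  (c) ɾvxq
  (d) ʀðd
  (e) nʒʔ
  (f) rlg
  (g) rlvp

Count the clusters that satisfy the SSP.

(a) sonority 8-5-3: well-formed.
(b) sonority 5-4-3-1: well-formed.
(c) sonority 7-4-3-1: well-formed.
(d) sonority 7-4-2: well-formed.
(e) sonority 5-4-1: well-formed.
(f) sonority 7-6-2: well-formed.
(g) sonority 7-6-4-1: well-formed.

7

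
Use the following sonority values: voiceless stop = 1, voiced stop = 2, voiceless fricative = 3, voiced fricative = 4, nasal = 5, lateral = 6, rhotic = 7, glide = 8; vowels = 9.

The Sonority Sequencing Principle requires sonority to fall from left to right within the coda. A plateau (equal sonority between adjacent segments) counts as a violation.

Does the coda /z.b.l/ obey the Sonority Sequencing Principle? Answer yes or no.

/z/ — voiced fricative, sonority 4.
/b/ — voiced stop, sonority 2.
/l/ — lateral, sonority 6.
The profile is 4-2-6. Between /b/ (2) and /l/ (6) sonority does not fall, so the cluster violates the SSP.

no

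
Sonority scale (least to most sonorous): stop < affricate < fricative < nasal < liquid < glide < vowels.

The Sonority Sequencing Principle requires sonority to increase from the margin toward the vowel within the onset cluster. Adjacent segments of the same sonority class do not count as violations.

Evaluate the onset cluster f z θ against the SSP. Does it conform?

/f/: fricative = 3.
/z/: fricative = 3.
/θ/: fricative = 3.
The profile 3-3-3 is non-decreasing (plateaus allowed), so the onset cluster satisfies the SSP.

yes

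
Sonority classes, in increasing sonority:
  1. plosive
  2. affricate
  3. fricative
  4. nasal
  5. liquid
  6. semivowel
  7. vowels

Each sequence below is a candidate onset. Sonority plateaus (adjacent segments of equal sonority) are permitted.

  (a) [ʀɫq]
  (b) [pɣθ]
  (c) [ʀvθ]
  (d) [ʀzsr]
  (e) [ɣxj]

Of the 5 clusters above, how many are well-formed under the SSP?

(a) 5-5-1 → violates
(b) 1-3-3 → obeys
(c) 5-3-3 → violates
(d) 5-3-3-5 → violates
(e) 3-3-6 → obeys

2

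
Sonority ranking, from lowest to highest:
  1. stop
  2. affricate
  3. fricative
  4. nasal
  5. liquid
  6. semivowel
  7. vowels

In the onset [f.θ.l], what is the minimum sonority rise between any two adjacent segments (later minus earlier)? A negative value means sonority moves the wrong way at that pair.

/f/ — fricative, sonority 3.
/θ/ — fricative, sonority 3.
/l/ — liquid, sonority 5.
/f/→/θ/: change +0.
/θ/→/l/: change +2.
Minimum = 0.

0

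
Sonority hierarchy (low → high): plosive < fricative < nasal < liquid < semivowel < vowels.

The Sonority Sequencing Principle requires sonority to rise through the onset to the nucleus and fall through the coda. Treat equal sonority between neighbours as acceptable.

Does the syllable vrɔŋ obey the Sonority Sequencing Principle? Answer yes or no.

yes

Onset: /v/ is a fricative (sonority 2), /r/ is a liquid (sonority 4); then the nucleus /ɔ/ (sonority 6).
Onset profile 2-4-6 — rises to the nucleus.
Coda: /ŋ/ is a nasal (sonority 3).
Coda profile 6-3 — falls from the nucleus.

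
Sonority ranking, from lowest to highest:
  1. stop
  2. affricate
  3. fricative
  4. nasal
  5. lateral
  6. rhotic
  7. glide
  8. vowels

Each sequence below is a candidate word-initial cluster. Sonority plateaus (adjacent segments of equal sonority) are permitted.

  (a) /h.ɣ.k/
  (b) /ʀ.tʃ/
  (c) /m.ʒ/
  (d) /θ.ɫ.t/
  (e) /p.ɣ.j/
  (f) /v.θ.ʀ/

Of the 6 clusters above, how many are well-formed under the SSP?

(a) 3-3-1 → violates
(b) 6-2 → violates
(c) 4-3 → violates
(d) 3-5-1 → violates
(e) 1-3-7 → obeys
(f) 3-3-6 → obeys

2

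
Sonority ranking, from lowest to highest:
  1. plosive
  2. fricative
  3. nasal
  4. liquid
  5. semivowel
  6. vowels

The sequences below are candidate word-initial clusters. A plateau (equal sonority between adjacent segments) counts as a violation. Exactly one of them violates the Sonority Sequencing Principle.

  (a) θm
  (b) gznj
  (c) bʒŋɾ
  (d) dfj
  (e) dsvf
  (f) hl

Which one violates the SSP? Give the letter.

e

(a) sonority 2-3: well-formed.
(b) sonority 1-2-3-5: well-formed.
(c) sonority 1-2-3-4: well-formed.
(d) sonority 1-2-5: well-formed.
(e) sonority 1-2-2-2: ill-formed.
(f) sonority 2-4: well-formed.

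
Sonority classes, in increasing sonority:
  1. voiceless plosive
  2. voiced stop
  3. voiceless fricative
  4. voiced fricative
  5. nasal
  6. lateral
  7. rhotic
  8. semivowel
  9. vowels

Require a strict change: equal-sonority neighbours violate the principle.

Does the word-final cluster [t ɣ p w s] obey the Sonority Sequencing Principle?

/t/ — voiceless plosive, sonority 1.
/ɣ/ — voiced fricative, sonority 4.
/p/ — voiceless plosive, sonority 1.
/w/ — semivowel, sonority 8.
/s/ — voiceless fricative, sonority 3.
The profile is 1-4-1-8-3. Between /t/ (1) and /ɣ/ (4) sonority does not fall, so the cluster violates the SSP.

no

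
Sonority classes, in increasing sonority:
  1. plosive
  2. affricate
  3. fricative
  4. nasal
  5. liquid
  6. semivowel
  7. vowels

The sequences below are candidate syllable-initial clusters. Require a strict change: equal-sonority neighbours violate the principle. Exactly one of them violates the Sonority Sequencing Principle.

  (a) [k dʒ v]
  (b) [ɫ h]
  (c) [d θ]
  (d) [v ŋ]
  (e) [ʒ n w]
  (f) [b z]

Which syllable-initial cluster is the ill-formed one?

b

(a) 1-2-3 → obeys
(b) 5-3 → violates
(c) 1-3 → obeys
(d) 3-4 → obeys
(e) 3-4-6 → obeys
(f) 1-3 → obeys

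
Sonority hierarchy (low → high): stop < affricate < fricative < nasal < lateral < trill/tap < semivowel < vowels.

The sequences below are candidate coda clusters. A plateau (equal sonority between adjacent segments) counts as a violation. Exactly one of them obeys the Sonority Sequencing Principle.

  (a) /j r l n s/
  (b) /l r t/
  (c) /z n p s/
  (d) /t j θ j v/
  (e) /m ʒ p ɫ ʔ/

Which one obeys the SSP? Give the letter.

(a) /j r l n s/: profile 7-6-5-4-3 — obeys.
(b) /l r t/: profile 5-6-1 — violates.
(c) /z n p s/: profile 3-4-1-3 — violates.
(d) /t j θ j v/: profile 1-7-3-7-3 — violates.
(e) /m ʒ p ɫ ʔ/: profile 4-3-1-5-1 — violates.

a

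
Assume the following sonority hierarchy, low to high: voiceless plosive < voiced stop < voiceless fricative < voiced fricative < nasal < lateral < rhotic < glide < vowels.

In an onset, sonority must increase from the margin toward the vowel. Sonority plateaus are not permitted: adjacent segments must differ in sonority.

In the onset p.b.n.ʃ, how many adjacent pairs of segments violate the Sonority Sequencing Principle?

1

/p/: voiceless plosive = 1.
/b/: voiced stop = 2.
/n/: nasal = 5.
/ʃ/: voiceless fricative = 3.
/p/→/b/: 1→2 (rises) — ok.
/b/→/n/: 2→5 (rises) — ok.
/n/→/ʃ/: 5→3 (does not rise) — violation.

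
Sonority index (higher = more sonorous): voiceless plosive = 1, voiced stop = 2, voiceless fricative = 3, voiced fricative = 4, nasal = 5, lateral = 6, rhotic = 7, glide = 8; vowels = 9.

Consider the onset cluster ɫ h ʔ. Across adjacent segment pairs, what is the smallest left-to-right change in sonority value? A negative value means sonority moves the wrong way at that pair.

-3

/ɫ/ — lateral, sonority 6.
/h/ — voiceless fricative, sonority 3.
/ʔ/ — voiceless plosive, sonority 1.
/ɫ/→/h/: change -3.
/h/→/ʔ/: change -2.
Minimum = -3.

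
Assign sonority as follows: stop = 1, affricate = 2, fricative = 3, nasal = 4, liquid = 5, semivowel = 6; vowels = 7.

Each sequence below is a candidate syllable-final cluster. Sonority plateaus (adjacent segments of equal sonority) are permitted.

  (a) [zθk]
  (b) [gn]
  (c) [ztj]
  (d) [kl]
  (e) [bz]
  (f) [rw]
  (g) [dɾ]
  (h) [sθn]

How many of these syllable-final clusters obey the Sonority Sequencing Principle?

1

(a) sonority 3-3-1: well-formed.
(b) sonority 1-4: ill-formed.
(c) sonority 3-1-6: ill-formed.
(d) sonority 1-5: ill-formed.
(e) sonority 1-3: ill-formed.
(f) sonority 5-6: ill-formed.
(g) sonority 1-5: ill-formed.
(h) sonority 3-3-4: ill-formed.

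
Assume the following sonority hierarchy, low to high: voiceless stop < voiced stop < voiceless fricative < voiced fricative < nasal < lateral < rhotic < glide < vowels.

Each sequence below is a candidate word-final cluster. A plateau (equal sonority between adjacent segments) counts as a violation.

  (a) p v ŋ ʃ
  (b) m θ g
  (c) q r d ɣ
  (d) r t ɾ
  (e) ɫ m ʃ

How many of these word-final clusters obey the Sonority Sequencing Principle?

2

(a) 1-4-5-3 → violates
(b) 5-3-2 → obeys
(c) 1-7-2-4 → violates
(d) 7-1-7 → violates
(e) 6-5-3 → obeys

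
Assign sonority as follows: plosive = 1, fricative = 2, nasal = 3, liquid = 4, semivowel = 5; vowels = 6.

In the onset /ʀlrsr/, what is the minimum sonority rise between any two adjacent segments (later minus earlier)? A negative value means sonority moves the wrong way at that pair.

-2

/ʀ/ is a liquid (sonority 4).
/l/ is a liquid (sonority 4).
/r/ is a liquid (sonority 4).
/s/ is a fricative (sonority 2).
/r/ is a liquid (sonority 4).
/ʀ/→/l/: change +0.
/l/→/r/: change +0.
/r/→/s/: change -2.
/s/→/r/: change +2.
Minimum = -2.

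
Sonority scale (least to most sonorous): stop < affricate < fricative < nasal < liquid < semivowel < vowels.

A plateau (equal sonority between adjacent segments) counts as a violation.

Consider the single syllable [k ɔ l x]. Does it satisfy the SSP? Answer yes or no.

yes

Onset: /k/ is a stop (sonority 1); then the nucleus /ɔ/ (sonority 7).
Onset profile 1-7 — rises to the nucleus.
Coda: /l/ is a liquid (sonority 5), /x/ is a fricative (sonority 3).
Coda profile 7-5-3 — falls from the nucleus.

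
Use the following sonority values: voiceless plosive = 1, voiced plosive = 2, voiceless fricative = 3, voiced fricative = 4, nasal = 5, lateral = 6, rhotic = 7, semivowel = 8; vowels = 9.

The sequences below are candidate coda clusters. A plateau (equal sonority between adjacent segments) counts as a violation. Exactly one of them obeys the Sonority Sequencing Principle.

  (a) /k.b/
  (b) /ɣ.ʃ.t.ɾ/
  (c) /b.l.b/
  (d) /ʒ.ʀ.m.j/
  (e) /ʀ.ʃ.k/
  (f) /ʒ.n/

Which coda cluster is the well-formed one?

e

(a) sonority 1-2: ill-formed.
(b) sonority 4-3-1-7: ill-formed.
(c) sonority 2-6-2: ill-formed.
(d) sonority 4-7-5-8: ill-formed.
(e) sonority 7-3-1: well-formed.
(f) sonority 4-5: ill-formed.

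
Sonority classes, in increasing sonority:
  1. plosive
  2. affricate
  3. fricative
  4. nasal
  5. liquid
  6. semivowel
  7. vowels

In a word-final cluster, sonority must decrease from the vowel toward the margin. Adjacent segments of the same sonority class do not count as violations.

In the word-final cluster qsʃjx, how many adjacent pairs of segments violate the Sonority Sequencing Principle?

/q/ is a plosive (sonority 1).
/s/ is a fricative (sonority 3).
/ʃ/ is a fricative (sonority 3).
/j/ is a semivowel (sonority 6).
/x/ is a fricative (sonority 3).
/q/→/s/: 1→3 (does not fall) — violation.
/s/→/ʃ/: 3→3 (plateau, allowed) — ok.
/ʃ/→/j/: 3→6 (does not fall) — violation.
/j/→/x/: 6→3 (falls) — ok.

2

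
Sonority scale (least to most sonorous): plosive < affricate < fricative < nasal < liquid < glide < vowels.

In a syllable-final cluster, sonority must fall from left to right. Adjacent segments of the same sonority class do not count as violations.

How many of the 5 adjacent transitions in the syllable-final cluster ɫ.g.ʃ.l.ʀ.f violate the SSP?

2

/ɫ/ is a liquid (sonority 5).
/g/ is a plosive (sonority 1).
/ʃ/ is a fricative (sonority 3).
/l/ is a liquid (sonority 5).
/ʀ/ is a liquid (sonority 5).
/f/ is a fricative (sonority 3).
/ɫ/→/g/: 5→1 (falls) — ok.
/g/→/ʃ/: 1→3 (does not fall) — violation.
/ʃ/→/l/: 3→5 (does not fall) — violation.
/l/→/ʀ/: 5→5 (plateau, allowed) — ok.
/ʀ/→/f/: 5→3 (falls) — ok.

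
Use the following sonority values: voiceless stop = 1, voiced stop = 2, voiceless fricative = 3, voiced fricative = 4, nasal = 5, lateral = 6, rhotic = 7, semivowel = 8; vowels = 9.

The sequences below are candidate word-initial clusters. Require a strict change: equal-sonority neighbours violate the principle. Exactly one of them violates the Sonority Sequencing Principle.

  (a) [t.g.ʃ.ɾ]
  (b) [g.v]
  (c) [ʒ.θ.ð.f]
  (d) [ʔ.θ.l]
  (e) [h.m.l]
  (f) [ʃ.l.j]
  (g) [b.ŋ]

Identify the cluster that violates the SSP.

(a) sonority 1-2-3-7: well-formed.
(b) sonority 2-4: well-formed.
(c) sonority 4-3-4-3: ill-formed.
(d) sonority 1-3-6: well-formed.
(e) sonority 3-5-6: well-formed.
(f) sonority 3-6-8: well-formed.
(g) sonority 2-5: well-formed.

c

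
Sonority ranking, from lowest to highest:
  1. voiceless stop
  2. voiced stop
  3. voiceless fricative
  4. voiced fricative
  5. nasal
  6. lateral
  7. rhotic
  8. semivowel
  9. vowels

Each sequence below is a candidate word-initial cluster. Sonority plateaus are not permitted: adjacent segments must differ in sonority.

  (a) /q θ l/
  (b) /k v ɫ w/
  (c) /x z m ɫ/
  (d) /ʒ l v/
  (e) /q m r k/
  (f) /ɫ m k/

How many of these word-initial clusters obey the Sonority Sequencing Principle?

(a) sonority 1-3-6: well-formed.
(b) sonority 1-4-6-8: well-formed.
(c) sonority 3-4-5-6: well-formed.
(d) sonority 4-6-4: ill-formed.
(e) sonority 1-5-7-1: ill-formed.
(f) sonority 6-5-1: ill-formed.

3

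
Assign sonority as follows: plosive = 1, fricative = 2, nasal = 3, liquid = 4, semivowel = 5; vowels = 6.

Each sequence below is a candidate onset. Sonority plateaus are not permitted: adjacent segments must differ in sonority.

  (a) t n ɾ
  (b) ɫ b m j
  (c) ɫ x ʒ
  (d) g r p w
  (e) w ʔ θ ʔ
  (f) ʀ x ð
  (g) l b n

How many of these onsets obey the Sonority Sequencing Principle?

1

(a) t n ɾ: profile 1-3-4 — obeys.
(b) ɫ b m j: profile 4-1-3-5 — violates.
(c) ɫ x ʒ: profile 4-2-2 — violates.
(d) g r p w: profile 1-4-1-5 — violates.
(e) w ʔ θ ʔ: profile 5-1-2-1 — violates.
(f) ʀ x ð: profile 4-2-2 — violates.
(g) l b n: profile 4-1-3 — violates.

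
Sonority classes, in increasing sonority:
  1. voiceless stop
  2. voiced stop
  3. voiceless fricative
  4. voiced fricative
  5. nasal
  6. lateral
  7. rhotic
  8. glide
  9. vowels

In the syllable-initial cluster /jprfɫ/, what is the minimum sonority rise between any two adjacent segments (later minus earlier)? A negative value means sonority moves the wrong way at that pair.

/j/ — glide, sonority 8.
/p/ — voiceless stop, sonority 1.
/r/ — rhotic, sonority 7.
/f/ — voiceless fricative, sonority 3.
/ɫ/ — lateral, sonority 6.
/j/→/p/: change -7.
/p/→/r/: change +6.
/r/→/f/: change -4.
/f/→/ɫ/: change +3.
Minimum = -7.

-7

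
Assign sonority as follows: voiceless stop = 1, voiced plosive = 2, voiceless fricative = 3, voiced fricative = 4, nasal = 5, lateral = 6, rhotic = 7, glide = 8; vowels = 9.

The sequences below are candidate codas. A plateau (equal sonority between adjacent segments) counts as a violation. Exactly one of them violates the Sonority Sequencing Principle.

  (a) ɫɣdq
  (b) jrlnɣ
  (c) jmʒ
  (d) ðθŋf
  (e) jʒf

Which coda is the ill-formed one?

d

(a) 6-4-2-1 → obeys
(b) 8-7-6-5-4 → obeys
(c) 8-5-4 → obeys
(d) 4-3-5-3 → violates
(e) 8-4-3 → obeys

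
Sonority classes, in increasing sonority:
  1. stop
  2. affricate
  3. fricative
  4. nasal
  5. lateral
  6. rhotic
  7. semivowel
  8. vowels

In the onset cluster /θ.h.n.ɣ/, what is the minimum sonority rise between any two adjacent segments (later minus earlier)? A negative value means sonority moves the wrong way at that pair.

/θ/ is a fricative (sonority 3).
/h/ is a fricative (sonority 3).
/n/ is a nasal (sonority 4).
/ɣ/ is a fricative (sonority 3).
/θ/→/h/: change +0.
/h/→/n/: change +1.
/n/→/ɣ/: change -1.
Minimum = -1.

-1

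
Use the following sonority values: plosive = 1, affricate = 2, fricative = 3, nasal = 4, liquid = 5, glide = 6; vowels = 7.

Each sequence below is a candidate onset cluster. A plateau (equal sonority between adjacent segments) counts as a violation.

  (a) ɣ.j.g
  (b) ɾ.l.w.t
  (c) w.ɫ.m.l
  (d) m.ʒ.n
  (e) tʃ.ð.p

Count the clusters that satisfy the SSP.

0

(a) 3-6-1 → violates
(b) 5-5-6-1 → violates
(c) 6-5-4-5 → violates
(d) 4-3-4 → violates
(e) 2-3-1 → violates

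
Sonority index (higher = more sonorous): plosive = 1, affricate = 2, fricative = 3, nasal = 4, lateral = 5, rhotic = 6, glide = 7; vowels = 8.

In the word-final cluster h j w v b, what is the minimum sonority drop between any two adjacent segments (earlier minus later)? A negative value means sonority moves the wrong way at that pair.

/h/ — fricative, sonority 3.
/j/ — glide, sonority 7.
/w/ — glide, sonority 7.
/v/ — fricative, sonority 3.
/b/ — plosive, sonority 1.
/h/→/j/: change -4.
/j/→/w/: change +0.
/w/→/v/: change +4.
/v/→/b/: change +2.
Minimum = -4.

-4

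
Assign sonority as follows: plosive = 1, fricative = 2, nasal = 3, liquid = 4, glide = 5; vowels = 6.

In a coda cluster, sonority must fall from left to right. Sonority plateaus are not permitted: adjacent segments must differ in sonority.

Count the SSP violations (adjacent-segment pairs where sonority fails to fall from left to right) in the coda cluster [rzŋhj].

/r/ is a liquid (sonority 4).
/z/ is a fricative (sonority 2).
/ŋ/ is a nasal (sonority 3).
/h/ is a fricative (sonority 2).
/j/ is a glide (sonority 5).
/r/→/z/: 4→2 (falls) — ok.
/z/→/ŋ/: 2→3 (does not fall) — violation.
/ŋ/→/h/: 3→2 (falls) — ok.
/h/→/j/: 2→5 (does not fall) — violation.

2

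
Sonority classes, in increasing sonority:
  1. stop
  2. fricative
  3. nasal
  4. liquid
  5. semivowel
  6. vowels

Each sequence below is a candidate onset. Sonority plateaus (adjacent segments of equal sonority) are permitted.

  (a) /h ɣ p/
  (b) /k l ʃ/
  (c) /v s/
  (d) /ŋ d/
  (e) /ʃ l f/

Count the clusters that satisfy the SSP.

1

(a) sonority 2-2-1: ill-formed.
(b) sonority 1-4-2: ill-formed.
(c) sonority 2-2: well-formed.
(d) sonority 3-1: ill-formed.
(e) sonority 2-4-2: ill-formed.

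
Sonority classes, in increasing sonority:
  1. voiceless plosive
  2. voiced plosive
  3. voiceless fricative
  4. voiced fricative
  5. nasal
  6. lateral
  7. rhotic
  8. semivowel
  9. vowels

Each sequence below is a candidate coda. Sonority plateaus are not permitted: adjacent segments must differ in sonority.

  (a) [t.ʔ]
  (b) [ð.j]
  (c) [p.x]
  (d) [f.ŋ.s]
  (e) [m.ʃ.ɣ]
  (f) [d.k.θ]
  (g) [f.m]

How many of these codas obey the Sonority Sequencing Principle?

0

(a) sonority 1-1: ill-formed.
(b) sonority 4-8: ill-formed.
(c) sonority 1-3: ill-formed.
(d) sonority 3-5-3: ill-formed.
(e) sonority 5-3-4: ill-formed.
(f) sonority 2-1-3: ill-formed.
(g) sonority 3-5: ill-formed.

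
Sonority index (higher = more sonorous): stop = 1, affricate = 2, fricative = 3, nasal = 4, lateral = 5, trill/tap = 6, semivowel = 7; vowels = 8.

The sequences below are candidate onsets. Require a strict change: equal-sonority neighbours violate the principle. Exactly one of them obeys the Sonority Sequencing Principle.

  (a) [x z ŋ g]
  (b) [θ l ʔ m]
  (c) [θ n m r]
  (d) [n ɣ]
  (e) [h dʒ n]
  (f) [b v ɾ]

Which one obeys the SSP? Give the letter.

f

(a) sonority 3-3-4-1: ill-formed.
(b) sonority 3-5-1-4: ill-formed.
(c) sonority 3-4-4-6: ill-formed.
(d) sonority 4-3: ill-formed.
(e) sonority 3-2-4: ill-formed.
(f) sonority 1-3-6: well-formed.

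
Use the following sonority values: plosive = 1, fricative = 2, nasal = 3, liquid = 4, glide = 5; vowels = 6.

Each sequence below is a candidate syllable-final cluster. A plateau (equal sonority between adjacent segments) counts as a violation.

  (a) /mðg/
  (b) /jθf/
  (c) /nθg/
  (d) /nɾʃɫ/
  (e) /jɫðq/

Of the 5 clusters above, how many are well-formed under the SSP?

(a) /mðg/: profile 3-2-1 — obeys.
(b) /jθf/: profile 5-2-2 — violates.
(c) /nθg/: profile 3-2-1 — obeys.
(d) /nɾʃɫ/: profile 3-4-2-4 — violates.
(e) /jɫðq/: profile 5-4-2-1 — obeys.

3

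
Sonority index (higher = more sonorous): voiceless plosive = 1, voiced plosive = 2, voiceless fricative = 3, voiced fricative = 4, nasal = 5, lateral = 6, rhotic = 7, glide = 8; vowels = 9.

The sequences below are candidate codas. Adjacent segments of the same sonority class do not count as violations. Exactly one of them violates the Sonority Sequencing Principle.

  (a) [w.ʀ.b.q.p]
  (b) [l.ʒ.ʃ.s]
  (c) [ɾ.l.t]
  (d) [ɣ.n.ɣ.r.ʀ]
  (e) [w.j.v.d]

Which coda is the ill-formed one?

d

(a) 8-7-2-1-1 → obeys
(b) 6-4-3-3 → obeys
(c) 7-6-1 → obeys
(d) 4-5-4-7-7 → violates
(e) 8-8-4-2 → obeys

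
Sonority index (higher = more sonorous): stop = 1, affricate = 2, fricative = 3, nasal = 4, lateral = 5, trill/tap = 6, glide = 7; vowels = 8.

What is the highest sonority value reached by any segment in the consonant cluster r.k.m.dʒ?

6

/r/: trill/tap = 6.
/k/: stop = 1.
/m/: nasal = 4.
/dʒ/: affricate = 2.
The maximum is 6.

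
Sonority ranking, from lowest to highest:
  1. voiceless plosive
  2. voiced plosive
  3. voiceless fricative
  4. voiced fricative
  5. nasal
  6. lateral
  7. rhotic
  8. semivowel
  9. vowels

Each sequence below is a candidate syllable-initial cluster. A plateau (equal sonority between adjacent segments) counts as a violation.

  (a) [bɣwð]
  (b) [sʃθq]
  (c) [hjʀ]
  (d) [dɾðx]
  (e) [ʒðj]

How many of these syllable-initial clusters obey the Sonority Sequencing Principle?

(a) [bɣwð]: profile 2-4-8-4 — violates.
(b) [sʃθq]: profile 3-3-3-1 — violates.
(c) [hjʀ]: profile 3-8-7 — violates.
(d) [dɾðx]: profile 2-7-4-3 — violates.
(e) [ʒðj]: profile 4-4-8 — violates.

0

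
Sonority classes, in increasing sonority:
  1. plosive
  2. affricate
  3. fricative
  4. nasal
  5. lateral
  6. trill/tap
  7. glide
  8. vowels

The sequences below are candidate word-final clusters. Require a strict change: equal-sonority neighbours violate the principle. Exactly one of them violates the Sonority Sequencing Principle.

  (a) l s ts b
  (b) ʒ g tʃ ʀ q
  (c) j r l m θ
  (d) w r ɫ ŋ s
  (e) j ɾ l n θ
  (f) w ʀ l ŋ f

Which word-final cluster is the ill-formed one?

(a) l s ts b: profile 5-3-2-1 — obeys.
(b) ʒ g tʃ ʀ q: profile 3-1-2-6-1 — violates.
(c) j r l m θ: profile 7-6-5-4-3 — obeys.
(d) w r ɫ ŋ s: profile 7-6-5-4-3 — obeys.
(e) j ɾ l n θ: profile 7-6-5-4-3 — obeys.
(f) w ʀ l ŋ f: profile 7-6-5-4-3 — obeys.

b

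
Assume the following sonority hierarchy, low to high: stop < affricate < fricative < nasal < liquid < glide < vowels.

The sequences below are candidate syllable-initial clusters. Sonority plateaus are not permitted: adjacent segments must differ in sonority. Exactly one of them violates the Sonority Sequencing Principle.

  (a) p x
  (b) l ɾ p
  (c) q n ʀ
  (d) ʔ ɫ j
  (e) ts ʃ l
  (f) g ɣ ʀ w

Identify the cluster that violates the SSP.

b

(a) p x: profile 1-3 — obeys.
(b) l ɾ p: profile 5-5-1 — violates.
(c) q n ʀ: profile 1-4-5 — obeys.
(d) ʔ ɫ j: profile 1-5-6 — obeys.
(e) ts ʃ l: profile 2-3-5 — obeys.
(f) g ɣ ʀ w: profile 1-3-5-6 — obeys.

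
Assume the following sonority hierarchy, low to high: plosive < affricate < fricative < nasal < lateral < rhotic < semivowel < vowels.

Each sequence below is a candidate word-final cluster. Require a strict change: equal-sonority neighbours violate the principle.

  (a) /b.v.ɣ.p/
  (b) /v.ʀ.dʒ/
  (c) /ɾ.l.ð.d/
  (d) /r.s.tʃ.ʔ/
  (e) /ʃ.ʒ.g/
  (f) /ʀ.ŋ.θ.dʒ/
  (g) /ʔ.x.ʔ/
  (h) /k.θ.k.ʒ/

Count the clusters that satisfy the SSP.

(a) sonority 1-3-3-1: ill-formed.
(b) sonority 3-6-2: ill-formed.
(c) sonority 6-5-3-1: well-formed.
(d) sonority 6-3-2-1: well-formed.
(e) sonority 3-3-1: ill-formed.
(f) sonority 6-4-3-2: well-formed.
(g) sonority 1-3-1: ill-formed.
(h) sonority 1-3-1-3: ill-formed.

3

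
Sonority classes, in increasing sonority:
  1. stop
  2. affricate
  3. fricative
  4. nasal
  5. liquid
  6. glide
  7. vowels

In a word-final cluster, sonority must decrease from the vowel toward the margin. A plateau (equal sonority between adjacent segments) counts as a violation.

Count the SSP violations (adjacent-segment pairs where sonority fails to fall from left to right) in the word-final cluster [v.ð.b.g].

/v/ — fricative, sonority 3.
/ð/ — fricative, sonority 3.
/b/ — stop, sonority 1.
/g/ — stop, sonority 1.
/v/→/ð/: 3→3 (plateau) — violation.
/ð/→/b/: 3→1 (falls) — ok.
/b/→/g/: 1→1 (plateau) — violation.

2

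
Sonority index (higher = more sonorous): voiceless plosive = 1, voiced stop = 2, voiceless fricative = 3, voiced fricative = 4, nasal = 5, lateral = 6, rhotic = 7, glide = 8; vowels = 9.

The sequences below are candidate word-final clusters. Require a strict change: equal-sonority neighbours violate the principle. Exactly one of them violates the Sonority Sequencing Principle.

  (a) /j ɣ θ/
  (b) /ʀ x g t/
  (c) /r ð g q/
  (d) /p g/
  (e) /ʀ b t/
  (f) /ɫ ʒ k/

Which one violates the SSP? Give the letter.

(a) 8-4-3 → obeys
(b) 7-3-2-1 → obeys
(c) 7-4-2-1 → obeys
(d) 1-2 → violates
(e) 7-2-1 → obeys
(f) 6-4-1 → obeys

d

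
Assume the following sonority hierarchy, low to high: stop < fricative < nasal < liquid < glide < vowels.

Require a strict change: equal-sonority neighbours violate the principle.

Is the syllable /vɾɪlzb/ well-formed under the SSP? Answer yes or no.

Onset: /v/ is a fricative (sonority 2), /ɾ/ is a liquid (sonority 4); then the nucleus /ɪ/ (sonority 6).
Onset profile 2-4-6 — rises to the nucleus.
Coda: /l/ is a liquid (sonority 4), /z/ is a fricative (sonority 2), /b/ is a stop (sonority 1).
Coda profile 6-4-2-1 — falls from the nucleus.

yes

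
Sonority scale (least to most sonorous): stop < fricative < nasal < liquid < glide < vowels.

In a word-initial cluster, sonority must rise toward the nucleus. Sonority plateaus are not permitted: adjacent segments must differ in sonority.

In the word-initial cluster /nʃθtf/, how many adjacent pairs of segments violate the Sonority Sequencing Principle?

3

/n/ is a nasal (sonority 3).
/ʃ/ is a fricative (sonority 2).
/θ/ is a fricative (sonority 2).
/t/ is a stop (sonority 1).
/f/ is a fricative (sonority 2).
/n/→/ʃ/: 3→2 (does not rise) — violation.
/ʃ/→/θ/: 2→2 (plateau) — violation.
/θ/→/t/: 2→1 (does not rise) — violation.
/t/→/f/: 1→2 (rises) — ok.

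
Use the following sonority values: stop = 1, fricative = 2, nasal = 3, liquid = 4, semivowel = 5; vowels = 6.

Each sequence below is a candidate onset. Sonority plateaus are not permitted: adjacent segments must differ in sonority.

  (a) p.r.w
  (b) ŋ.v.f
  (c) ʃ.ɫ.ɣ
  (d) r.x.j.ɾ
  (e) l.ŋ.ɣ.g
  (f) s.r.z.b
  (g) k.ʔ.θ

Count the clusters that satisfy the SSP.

(a) p.r.w: profile 1-4-5 — obeys.
(b) ŋ.v.f: profile 3-2-2 — violates.
(c) ʃ.ɫ.ɣ: profile 2-4-2 — violates.
(d) r.x.j.ɾ: profile 4-2-5-4 — violates.
(e) l.ŋ.ɣ.g: profile 4-3-2-1 — violates.
(f) s.r.z.b: profile 2-4-2-1 — violates.
(g) k.ʔ.θ: profile 1-1-2 — violates.

1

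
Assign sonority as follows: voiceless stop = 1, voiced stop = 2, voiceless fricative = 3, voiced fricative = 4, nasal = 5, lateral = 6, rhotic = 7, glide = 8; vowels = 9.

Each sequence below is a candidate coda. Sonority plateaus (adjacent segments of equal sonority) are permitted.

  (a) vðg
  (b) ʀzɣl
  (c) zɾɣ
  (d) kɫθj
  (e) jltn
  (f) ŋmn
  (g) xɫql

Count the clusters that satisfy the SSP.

(a) 4-4-2 → obeys
(b) 7-4-4-6 → violates
(c) 4-7-4 → violates
(d) 1-6-3-8 → violates
(e) 8-6-1-5 → violates
(f) 5-5-5 → obeys
(g) 3-6-1-6 → violates

2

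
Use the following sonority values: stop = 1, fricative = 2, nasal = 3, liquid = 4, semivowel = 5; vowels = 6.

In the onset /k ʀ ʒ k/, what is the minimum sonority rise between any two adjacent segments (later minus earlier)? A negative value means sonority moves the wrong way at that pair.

/k/: stop = 1.
/ʀ/: liquid = 4.
/ʒ/: fricative = 2.
/k/: stop = 1.
/k/→/ʀ/: change +3.
/ʀ/→/ʒ/: change -2.
/ʒ/→/k/: change -1.
Minimum = -2.

-2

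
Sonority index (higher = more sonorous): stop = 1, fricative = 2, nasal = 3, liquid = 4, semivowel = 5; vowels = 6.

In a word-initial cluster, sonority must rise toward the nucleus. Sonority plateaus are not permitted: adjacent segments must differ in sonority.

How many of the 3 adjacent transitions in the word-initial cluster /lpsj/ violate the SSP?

/l/: liquid = 4.
/p/: stop = 1.
/s/: fricative = 2.
/j/: semivowel = 5.
/l/→/p/: 4→1 (does not rise) — violation.
/p/→/s/: 1→2 (rises) — ok.
/s/→/j/: 2→5 (rises) — ok.

1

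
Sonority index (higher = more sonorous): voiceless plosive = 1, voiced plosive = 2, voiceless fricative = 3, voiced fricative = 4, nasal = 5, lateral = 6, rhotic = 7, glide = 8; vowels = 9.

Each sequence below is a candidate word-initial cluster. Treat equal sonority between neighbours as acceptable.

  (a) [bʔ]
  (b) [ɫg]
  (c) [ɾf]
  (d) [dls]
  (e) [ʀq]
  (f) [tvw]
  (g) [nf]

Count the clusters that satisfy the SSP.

1

(a) 2-1 → violates
(b) 6-2 → violates
(c) 7-3 → violates
(d) 2-6-3 → violates
(e) 7-1 → violates
(f) 1-4-8 → obeys
(g) 5-3 → violates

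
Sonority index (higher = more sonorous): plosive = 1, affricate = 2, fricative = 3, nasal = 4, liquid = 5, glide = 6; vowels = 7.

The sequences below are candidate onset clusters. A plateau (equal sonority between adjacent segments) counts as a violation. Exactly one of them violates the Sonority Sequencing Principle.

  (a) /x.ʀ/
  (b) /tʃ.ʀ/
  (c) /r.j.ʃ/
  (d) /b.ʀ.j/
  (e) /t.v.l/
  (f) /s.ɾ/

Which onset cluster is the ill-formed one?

(a) /x.ʀ/: profile 3-5 — obeys.
(b) /tʃ.ʀ/: profile 2-5 — obeys.
(c) /r.j.ʃ/: profile 5-6-3 — violates.
(d) /b.ʀ.j/: profile 1-5-6 — obeys.
(e) /t.v.l/: profile 1-3-5 — obeys.
(f) /s.ɾ/: profile 3-5 — obeys.

c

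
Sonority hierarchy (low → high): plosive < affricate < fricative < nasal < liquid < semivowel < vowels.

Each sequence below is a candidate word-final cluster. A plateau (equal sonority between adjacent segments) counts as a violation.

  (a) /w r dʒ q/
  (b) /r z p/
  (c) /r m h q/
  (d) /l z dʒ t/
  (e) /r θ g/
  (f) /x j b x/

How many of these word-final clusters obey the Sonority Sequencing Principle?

5

(a) /w r dʒ q/: profile 6-5-2-1 — obeys.
(b) /r z p/: profile 5-3-1 — obeys.
(c) /r m h q/: profile 5-4-3-1 — obeys.
(d) /l z dʒ t/: profile 5-3-2-1 — obeys.
(e) /r θ g/: profile 5-3-1 — obeys.
(f) /x j b x/: profile 3-6-1-3 — violates.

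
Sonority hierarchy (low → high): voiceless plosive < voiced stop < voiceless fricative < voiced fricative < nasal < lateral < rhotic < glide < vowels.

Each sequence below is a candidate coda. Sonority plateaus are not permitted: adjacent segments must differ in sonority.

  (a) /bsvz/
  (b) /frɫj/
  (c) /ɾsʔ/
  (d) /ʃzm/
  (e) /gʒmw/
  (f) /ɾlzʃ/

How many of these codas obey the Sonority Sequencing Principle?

2

(a) 2-3-4-4 → violates
(b) 3-7-6-8 → violates
(c) 7-3-1 → obeys
(d) 3-4-5 → violates
(e) 2-4-5-8 → violates
(f) 7-6-4-3 → obeys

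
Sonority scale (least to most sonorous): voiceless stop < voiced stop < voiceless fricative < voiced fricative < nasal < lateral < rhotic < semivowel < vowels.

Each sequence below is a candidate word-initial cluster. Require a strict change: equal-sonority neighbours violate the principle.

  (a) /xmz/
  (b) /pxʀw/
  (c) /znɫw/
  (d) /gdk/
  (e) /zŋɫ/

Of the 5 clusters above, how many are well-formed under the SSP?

3

(a) sonority 3-5-4: ill-formed.
(b) sonority 1-3-7-8: well-formed.
(c) sonority 4-5-6-8: well-formed.
(d) sonority 2-2-1: ill-formed.
(e) sonority 4-5-6: well-formed.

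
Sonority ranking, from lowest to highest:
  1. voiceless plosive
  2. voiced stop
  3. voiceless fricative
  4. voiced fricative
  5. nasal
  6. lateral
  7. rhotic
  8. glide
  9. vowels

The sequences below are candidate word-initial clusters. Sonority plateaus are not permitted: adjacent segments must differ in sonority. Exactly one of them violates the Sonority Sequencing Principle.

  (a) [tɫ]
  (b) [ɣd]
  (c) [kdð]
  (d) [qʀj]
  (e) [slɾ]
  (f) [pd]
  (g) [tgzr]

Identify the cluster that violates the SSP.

(a) sonority 1-6: well-formed.
(b) sonority 4-2: ill-formed.
(c) sonority 1-2-4: well-formed.
(d) sonority 1-7-8: well-formed.
(e) sonority 3-6-7: well-formed.
(f) sonority 1-2: well-formed.
(g) sonority 1-2-4-7: well-formed.

b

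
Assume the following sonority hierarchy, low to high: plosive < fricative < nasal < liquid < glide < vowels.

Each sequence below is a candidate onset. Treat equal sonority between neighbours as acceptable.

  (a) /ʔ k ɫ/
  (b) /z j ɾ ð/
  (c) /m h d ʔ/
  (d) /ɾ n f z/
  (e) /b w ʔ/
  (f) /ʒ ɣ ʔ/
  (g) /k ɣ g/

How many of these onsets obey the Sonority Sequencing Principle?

1

(a) sonority 1-1-4: well-formed.
(b) sonority 2-5-4-2: ill-formed.
(c) sonority 3-2-1-1: ill-formed.
(d) sonority 4-3-2-2: ill-formed.
(e) sonority 1-5-1: ill-formed.
(f) sonority 2-2-1: ill-formed.
(g) sonority 1-2-1: ill-formed.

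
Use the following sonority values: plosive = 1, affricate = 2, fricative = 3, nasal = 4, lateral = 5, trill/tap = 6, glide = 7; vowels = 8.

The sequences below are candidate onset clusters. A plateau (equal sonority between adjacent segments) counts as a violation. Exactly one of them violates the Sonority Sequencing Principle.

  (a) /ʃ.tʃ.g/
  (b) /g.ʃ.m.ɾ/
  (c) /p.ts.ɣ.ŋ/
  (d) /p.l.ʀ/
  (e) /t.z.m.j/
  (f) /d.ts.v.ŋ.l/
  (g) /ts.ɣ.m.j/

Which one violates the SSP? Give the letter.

(a) sonority 3-2-1: ill-formed.
(b) sonority 1-3-4-6: well-formed.
(c) sonority 1-2-3-4: well-formed.
(d) sonority 1-5-6: well-formed.
(e) sonority 1-3-4-7: well-formed.
(f) sonority 1-2-3-4-5: well-formed.
(g) sonority 2-3-4-7: well-formed.

a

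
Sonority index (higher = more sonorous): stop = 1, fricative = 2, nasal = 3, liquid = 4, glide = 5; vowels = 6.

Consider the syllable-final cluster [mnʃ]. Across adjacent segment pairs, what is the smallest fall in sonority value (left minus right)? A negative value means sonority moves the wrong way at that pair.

0

/m/ is a nasal (sonority 3).
/n/ is a nasal (sonority 3).
/ʃ/ is a fricative (sonority 2).
/m/→/n/: change +0.
/n/→/ʃ/: change +1.
Minimum = 0.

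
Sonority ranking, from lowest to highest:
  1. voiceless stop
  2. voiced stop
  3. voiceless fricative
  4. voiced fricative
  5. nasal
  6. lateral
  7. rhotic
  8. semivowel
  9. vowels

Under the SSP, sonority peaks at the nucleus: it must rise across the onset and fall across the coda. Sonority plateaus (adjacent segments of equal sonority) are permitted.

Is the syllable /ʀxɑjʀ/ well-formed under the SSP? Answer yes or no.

no

Onset: /ʀ/ is a rhotic (sonority 7), /x/ is a voiceless fricative (sonority 3); then the nucleus /ɑ/ (sonority 9).
Onset profile 7-3-9 — does not rise throughout.
Coda: /j/ is a semivowel (sonority 8), /ʀ/ is a rhotic (sonority 7).
Coda profile 9-8-7 — falls from the nucleus.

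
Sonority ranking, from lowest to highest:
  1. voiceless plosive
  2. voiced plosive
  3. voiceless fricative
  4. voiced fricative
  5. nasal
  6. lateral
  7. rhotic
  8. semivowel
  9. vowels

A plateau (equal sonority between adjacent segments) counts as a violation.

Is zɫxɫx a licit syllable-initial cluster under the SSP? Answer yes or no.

/z/: voiced fricative = 4.
/ɫ/: lateral = 6.
/x/: voiceless fricative = 3.
/ɫ/: lateral = 6.
/x/: voiceless fricative = 3.
The profile is 4-6-3-6-3. Between /ɫ/ (6) and /x/ (3) sonority does not rise, so the cluster violates the SSP.

no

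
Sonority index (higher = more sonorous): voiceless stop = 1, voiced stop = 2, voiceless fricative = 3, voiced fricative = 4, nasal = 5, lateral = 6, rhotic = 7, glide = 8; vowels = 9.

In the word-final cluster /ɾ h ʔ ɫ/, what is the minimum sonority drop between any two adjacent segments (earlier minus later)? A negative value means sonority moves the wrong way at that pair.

/ɾ/: rhotic = 7.
/h/: voiceless fricative = 3.
/ʔ/: voiceless stop = 1.
/ɫ/: lateral = 6.
/ɾ/→/h/: change +4.
/h/→/ʔ/: change +2.
/ʔ/→/ɫ/: change -5.
Minimum = -5.

-5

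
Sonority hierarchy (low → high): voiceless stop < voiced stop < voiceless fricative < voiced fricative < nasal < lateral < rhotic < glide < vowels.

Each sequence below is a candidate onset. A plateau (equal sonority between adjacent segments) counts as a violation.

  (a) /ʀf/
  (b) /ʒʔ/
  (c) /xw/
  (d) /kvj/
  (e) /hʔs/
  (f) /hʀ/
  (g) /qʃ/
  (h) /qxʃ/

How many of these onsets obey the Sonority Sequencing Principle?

4

(a) /ʀf/: profile 7-3 — violates.
(b) /ʒʔ/: profile 4-1 — violates.
(c) /xw/: profile 3-8 — obeys.
(d) /kvj/: profile 1-4-8 — obeys.
(e) /hʔs/: profile 3-1-3 — violates.
(f) /hʀ/: profile 3-7 — obeys.
(g) /qʃ/: profile 1-3 — obeys.
(h) /qxʃ/: profile 1-3-3 — violates.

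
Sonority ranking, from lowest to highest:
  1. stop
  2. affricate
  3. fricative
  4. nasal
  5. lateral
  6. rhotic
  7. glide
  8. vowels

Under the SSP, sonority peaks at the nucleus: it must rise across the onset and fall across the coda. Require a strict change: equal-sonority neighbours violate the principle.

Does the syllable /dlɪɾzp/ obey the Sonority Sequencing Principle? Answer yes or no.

Onset: /d/ is a stop (sonority 1), /l/ is a lateral (sonority 5); then the nucleus /ɪ/ (sonority 8).
Onset profile 1-5-8 — rises to the nucleus.
Coda: /ɾ/ is a rhotic (sonority 6), /z/ is a fricative (sonority 3), /p/ is a stop (sonority 1).
Coda profile 8-6-3-1 — falls from the nucleus.

yes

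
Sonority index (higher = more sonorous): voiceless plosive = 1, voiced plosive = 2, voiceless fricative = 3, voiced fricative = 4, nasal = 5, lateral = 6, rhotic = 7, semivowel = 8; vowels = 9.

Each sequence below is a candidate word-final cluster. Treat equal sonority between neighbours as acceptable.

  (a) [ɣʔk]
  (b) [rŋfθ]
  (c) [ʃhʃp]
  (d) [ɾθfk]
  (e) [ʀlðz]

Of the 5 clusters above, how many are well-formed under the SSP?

5

(a) [ɣʔk]: profile 4-1-1 — obeys.
(b) [rŋfθ]: profile 7-5-3-3 — obeys.
(c) [ʃhʃp]: profile 3-3-3-1 — obeys.
(d) [ɾθfk]: profile 7-3-3-1 — obeys.
(e) [ʀlðz]: profile 7-6-4-4 — obeys.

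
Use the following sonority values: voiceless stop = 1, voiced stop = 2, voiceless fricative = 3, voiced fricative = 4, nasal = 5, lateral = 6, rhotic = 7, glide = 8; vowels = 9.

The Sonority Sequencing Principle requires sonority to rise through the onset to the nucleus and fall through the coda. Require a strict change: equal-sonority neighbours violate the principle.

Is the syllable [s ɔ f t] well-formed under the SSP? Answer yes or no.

yes

Onset: /s/ is a voiceless fricative (sonority 3); then the nucleus /ɔ/ (sonority 9).
Onset profile 3-9 — rises to the nucleus.
Coda: /f/ is a voiceless fricative (sonority 3), /t/ is a voiceless stop (sonority 1).
Coda profile 9-3-1 — falls from the nucleus.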